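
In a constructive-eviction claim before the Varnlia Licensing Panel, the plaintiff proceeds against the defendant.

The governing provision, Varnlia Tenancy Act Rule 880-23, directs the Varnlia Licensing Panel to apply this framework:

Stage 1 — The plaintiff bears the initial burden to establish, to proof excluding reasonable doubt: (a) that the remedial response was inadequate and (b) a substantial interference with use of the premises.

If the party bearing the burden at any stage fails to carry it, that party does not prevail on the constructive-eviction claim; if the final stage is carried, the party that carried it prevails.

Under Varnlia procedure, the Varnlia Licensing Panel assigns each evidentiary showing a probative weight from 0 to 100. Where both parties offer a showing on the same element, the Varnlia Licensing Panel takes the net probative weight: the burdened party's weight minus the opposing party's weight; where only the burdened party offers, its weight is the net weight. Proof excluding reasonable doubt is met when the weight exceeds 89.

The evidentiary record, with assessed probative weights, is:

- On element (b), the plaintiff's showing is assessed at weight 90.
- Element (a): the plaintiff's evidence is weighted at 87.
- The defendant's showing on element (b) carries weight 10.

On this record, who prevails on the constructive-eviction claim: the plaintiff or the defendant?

Stage 1 (plaintiff, proof excluding reasonable doubt, weight exceeds 89): (a) 87 ≤ 89 — fails; (b) net 90−10=80 ≤ 89 — fails.
  The plaintiff does not carry Stage 1.
So the defendant prevails.

defendant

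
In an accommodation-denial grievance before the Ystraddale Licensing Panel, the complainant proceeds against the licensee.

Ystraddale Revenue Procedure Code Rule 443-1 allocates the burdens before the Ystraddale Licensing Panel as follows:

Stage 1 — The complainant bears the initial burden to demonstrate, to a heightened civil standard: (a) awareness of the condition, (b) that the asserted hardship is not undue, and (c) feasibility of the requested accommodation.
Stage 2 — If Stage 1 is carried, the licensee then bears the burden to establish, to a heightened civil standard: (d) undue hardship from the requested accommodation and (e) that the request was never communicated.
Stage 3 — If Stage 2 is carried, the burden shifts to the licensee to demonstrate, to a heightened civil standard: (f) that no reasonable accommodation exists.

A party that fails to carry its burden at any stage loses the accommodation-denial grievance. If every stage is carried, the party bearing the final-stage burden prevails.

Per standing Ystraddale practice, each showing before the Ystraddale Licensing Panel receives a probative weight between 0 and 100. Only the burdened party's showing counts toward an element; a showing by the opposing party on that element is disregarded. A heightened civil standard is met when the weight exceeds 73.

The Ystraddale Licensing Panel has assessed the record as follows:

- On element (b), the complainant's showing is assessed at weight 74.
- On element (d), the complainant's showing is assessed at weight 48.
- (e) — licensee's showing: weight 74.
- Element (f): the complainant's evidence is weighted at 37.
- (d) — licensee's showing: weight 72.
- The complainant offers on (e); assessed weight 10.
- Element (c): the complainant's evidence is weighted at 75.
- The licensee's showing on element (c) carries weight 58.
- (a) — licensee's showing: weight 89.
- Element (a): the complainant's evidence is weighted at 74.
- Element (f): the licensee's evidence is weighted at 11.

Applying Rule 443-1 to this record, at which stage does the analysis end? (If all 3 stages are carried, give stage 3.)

stage 2

Stage 1 — burden on complainant; standard: a heightened civil standard (weight exceeds 73).
    (a): 74 (licensee's 89 disregarded) > 73 [met]
    (b): 74 > 73 [met]
    (c): 75 (licensee's 58 disregarded) > 73 [met]
  The complainant carries Stage 1; the licensee now bears the burden.
Stage 2 — burden on licensee; standard: a heightened civil standard (weight exceeds 73).
    (d): 72 (complainant's 48 disregarded) ≤ 73 [not met]
    (e): 74 (complainant's 10 disregarded) > 73 [met]
  Not every element is met, so the licensee fails to carry Stage 2.
The complainant prevails.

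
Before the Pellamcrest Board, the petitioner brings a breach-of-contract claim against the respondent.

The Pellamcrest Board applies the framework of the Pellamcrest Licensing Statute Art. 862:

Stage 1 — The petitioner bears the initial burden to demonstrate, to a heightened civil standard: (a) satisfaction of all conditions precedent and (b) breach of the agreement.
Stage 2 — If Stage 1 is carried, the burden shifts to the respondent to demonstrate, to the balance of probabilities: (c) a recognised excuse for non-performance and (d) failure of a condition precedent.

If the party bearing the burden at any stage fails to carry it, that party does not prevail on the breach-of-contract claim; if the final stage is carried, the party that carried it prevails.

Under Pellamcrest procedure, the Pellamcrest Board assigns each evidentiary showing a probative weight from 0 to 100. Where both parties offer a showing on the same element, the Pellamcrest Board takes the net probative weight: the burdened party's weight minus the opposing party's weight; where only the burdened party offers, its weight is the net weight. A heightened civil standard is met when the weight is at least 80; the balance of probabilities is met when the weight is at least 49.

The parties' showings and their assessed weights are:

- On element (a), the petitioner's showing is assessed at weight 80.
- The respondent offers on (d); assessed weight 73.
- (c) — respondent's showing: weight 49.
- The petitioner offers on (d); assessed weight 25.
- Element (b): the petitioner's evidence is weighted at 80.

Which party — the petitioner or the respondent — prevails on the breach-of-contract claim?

At Stage 1 the petitioner must meet a heightened civil standard (weight is at least 80): on (a) the weight is 80, which does reach 80, so (a) meets the standard; on (b) the weight is 80, ≥ 80, so (b) meets the standard.
  Stage 1 is satisfied; the onus moves to the respondent.
At Stage 2 the respondent must meet the balance of probabilities (weight is at least 49): on (c) the weight is 49, which does reach 49, so (c) meets the standard; on (d) the weight is 73 less the opposing 25 gives net 48, which does not reach 49, so (d) does not meet the standard.
  Not every element is met, so the respondent fails to carry Stage 2.
The analysis ends at Stage 2; the petitioner prevails.

petitioner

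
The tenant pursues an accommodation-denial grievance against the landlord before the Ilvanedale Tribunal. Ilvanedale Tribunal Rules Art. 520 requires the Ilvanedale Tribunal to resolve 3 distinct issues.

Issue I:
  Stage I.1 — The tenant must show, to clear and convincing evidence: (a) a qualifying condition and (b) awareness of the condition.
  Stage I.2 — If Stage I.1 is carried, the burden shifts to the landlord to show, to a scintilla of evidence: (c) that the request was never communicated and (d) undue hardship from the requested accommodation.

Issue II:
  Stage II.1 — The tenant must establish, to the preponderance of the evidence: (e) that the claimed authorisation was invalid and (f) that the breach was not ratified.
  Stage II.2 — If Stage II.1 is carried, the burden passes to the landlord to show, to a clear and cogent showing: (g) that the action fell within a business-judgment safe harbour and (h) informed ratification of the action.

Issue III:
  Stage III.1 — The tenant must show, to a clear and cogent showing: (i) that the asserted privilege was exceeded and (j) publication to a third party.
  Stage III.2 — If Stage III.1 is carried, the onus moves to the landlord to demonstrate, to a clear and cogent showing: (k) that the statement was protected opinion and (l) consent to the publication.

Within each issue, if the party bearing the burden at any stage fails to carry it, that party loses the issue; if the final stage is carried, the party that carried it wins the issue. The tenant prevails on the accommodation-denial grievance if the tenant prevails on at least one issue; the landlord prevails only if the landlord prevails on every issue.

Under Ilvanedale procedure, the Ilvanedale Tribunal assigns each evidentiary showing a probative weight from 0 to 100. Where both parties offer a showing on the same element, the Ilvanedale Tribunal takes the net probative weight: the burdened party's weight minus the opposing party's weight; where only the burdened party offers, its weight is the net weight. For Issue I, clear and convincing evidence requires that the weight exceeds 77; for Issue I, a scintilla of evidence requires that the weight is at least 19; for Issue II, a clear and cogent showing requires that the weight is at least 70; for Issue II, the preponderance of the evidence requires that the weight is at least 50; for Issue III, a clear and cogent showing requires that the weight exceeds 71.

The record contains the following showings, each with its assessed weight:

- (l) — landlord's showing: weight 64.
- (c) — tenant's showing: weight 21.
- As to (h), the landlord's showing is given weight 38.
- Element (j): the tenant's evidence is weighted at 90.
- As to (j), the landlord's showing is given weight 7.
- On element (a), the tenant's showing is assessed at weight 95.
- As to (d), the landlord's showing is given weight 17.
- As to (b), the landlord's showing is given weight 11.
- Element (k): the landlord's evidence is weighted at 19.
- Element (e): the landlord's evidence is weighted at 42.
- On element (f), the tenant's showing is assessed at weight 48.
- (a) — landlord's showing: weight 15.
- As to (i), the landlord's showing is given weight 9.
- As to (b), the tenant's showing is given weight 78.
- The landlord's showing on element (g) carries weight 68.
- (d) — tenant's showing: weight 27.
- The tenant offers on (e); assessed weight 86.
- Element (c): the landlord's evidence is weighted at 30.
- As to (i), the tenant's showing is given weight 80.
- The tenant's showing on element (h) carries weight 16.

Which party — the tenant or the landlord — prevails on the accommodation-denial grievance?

landlord

— Issue I —
At Stage I.1 the tenant must meet clear and convincing evidence (weight exceeds 77): on (a) the weight is 95 less the opposing 15 gives net 80, which does exceed 77, so (a) meets the standard; on (b) the weight is 78 less the opposing 11 gives net 67, which does not exceed 77, so (b) does not meet the standard.
  The tenant does not carry Stage I.1.
So the landlord prevails on this issue.
— Issue II —
Stage II.1 — burden on tenant; standard: the preponderance of the evidence (weight is at least 50).
    (e): 86 − 42 = 44 < 50 [not met]
    (f): 48 < 50 [not met]
  The tenant does not carry Stage II.1.
The analysis ends at Stage II.1; the landlord prevails on this issue.
— Issue III —
At Stage III.1 the tenant must meet a clear and cogent showing (weight exceeds 71): on (i) the weight is 80 less the opposing 9 gives net 71, ≤ 71, so (i) does not meet the standard; on (j) the weight is 90 less the opposing 7 gives net 83, > 71, so (j) meets the standard.
  Stage III.1 not carried; the tenant fails its burden.
So the landlord prevails on this issue.
Per-issue: Issue I → landlord; Issue II → landlord; Issue III → landlord. The tenant must prevail on at least one issue; overall, the landlord prevails.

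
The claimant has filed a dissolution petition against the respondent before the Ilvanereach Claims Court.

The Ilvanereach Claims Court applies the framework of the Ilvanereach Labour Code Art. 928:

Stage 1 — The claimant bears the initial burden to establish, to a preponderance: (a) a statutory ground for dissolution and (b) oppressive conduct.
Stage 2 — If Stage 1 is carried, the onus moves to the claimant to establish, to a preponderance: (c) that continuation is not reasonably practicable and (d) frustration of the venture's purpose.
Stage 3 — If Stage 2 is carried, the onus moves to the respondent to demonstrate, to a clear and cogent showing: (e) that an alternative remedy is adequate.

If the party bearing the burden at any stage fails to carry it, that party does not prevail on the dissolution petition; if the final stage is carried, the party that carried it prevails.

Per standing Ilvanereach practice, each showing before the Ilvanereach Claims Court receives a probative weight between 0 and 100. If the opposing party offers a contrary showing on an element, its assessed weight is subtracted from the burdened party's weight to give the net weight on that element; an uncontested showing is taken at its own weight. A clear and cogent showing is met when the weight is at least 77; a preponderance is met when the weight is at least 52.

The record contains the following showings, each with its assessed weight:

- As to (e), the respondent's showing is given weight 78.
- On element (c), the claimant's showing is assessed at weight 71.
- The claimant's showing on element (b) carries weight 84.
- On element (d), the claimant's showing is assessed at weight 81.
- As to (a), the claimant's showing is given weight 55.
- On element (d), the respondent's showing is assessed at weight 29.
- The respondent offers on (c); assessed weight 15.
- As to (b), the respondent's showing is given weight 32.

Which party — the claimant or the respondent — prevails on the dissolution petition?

respondent

Stage 1 (claimant, a preponderance, weight is at least 52): (a) 55 ≥ 52 — meets; (b) net 84−32=52 ≥ 52 — meets.
  Stage 1 is satisfied; the claimant continues to bear the burden.
Stage 2 (claimant, a preponderance, weight is at least 52): (c) net 71−15=56 ≥ 52 — meets; (d) net 81−29=52 ≥ 52 — meets.
  All elements met. The burden passes to the respondent.
Stage 3 (respondent, a clear and cogent showing, weight is at least 77): (e) 78 ≥ 77 — meets.
  The respondent carries the last stage.
All stages carried — the respondent prevails.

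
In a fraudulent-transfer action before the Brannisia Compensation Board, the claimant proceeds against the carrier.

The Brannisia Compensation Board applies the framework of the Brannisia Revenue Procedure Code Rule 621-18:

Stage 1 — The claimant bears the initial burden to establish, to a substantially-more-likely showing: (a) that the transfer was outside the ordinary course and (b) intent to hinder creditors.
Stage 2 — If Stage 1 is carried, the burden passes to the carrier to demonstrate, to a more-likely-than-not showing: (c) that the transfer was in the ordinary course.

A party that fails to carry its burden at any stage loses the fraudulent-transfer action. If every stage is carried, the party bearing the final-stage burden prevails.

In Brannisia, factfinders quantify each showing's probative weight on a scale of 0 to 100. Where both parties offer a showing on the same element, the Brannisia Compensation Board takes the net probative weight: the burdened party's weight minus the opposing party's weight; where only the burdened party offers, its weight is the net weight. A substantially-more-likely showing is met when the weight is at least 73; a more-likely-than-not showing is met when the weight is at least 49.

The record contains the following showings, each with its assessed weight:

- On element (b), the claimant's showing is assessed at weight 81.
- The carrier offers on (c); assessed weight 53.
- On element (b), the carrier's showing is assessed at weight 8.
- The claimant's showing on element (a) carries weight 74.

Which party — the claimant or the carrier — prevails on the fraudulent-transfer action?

carrier

Stage 1 — burden on claimant; standard: a substantially-more-likely showing (weight is at least 73).
    (a): 74 ≥ 73 [met]
    (b): 81 − 8 = 73 ≥ 73 [met]
  Stage 1 carried; the burden shifts to the carrier.
Stage 2 — burden on carrier; standard: a more-likely-than-not showing (weight is at least 49).
    (c): 53 ≥ 49 [met]
  The carrier carries the last stage.
Every stage carried; the carrier prevails.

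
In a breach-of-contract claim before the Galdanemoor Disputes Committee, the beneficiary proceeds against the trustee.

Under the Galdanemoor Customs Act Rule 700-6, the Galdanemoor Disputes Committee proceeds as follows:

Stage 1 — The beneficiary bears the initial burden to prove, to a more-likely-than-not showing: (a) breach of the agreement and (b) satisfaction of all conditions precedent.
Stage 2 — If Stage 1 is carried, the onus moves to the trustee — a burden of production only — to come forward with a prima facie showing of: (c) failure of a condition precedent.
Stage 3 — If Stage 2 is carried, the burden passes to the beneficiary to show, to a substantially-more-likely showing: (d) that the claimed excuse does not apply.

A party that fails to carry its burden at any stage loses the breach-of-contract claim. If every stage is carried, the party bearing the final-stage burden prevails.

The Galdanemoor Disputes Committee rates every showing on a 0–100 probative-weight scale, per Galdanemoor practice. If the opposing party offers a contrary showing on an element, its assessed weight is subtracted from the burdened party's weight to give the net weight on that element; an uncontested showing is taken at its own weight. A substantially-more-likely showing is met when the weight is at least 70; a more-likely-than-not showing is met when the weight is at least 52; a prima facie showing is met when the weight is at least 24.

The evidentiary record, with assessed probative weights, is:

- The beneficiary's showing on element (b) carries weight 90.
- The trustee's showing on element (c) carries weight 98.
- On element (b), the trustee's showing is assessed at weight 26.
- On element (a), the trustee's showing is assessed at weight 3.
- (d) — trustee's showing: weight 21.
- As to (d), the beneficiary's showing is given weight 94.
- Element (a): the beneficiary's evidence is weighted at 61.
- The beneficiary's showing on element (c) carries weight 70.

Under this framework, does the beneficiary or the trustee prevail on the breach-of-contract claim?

beneficiary

Stage 1 (beneficiary, a more-likely-than-not showing, weight is at least 52): (a) net 61−3=58 ≥ 52 — meets; (b) net 90−26=64 ≥ 52 — meets.
  Stage 1 carried; the burden shifts to the trustee.
Stage 2 (trustee, a prima facie showing, weight is at least 24): (c) net 98−70=28 ≥ 24 — meets.
  All elements met. The burden passes to the beneficiary.
Stage 3 (beneficiary, a substantially-more-likely showing, weight is at least 70): (d) net 94−21=73 ≥ 70 — meets.
  The beneficiary carries the last stage.
With every stage satisfied, the beneficiary prevails.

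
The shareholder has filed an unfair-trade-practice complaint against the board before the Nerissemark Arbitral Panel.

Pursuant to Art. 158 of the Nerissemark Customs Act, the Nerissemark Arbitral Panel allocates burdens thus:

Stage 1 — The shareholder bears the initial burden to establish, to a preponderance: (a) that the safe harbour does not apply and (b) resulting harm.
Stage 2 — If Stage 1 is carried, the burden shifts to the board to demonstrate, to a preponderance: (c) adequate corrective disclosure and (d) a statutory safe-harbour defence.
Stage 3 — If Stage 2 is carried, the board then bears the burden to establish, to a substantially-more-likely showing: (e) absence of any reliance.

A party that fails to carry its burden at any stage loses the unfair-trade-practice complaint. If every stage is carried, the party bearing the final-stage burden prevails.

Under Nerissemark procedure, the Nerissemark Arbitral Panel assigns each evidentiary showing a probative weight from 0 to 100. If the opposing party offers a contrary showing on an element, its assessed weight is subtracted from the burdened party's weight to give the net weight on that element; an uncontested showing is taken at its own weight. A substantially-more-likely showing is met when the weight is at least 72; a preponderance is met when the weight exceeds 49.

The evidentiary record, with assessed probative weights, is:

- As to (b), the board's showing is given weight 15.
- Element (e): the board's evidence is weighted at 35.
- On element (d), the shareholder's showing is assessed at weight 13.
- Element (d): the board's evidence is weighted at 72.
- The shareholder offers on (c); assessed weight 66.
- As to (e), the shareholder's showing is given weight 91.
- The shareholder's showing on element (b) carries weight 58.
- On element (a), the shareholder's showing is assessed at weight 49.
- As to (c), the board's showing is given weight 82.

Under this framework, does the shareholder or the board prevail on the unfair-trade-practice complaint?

Stage 1 — burden on shareholder; standard: a preponderance (weight exceeds 49).
    (a): 49 ≤ 49 [not met]
    (b): 58 − 15 = 43 ≤ 49 [not met]
  Stage 1 not carried; the shareholder fails its burden.
The board prevails.

board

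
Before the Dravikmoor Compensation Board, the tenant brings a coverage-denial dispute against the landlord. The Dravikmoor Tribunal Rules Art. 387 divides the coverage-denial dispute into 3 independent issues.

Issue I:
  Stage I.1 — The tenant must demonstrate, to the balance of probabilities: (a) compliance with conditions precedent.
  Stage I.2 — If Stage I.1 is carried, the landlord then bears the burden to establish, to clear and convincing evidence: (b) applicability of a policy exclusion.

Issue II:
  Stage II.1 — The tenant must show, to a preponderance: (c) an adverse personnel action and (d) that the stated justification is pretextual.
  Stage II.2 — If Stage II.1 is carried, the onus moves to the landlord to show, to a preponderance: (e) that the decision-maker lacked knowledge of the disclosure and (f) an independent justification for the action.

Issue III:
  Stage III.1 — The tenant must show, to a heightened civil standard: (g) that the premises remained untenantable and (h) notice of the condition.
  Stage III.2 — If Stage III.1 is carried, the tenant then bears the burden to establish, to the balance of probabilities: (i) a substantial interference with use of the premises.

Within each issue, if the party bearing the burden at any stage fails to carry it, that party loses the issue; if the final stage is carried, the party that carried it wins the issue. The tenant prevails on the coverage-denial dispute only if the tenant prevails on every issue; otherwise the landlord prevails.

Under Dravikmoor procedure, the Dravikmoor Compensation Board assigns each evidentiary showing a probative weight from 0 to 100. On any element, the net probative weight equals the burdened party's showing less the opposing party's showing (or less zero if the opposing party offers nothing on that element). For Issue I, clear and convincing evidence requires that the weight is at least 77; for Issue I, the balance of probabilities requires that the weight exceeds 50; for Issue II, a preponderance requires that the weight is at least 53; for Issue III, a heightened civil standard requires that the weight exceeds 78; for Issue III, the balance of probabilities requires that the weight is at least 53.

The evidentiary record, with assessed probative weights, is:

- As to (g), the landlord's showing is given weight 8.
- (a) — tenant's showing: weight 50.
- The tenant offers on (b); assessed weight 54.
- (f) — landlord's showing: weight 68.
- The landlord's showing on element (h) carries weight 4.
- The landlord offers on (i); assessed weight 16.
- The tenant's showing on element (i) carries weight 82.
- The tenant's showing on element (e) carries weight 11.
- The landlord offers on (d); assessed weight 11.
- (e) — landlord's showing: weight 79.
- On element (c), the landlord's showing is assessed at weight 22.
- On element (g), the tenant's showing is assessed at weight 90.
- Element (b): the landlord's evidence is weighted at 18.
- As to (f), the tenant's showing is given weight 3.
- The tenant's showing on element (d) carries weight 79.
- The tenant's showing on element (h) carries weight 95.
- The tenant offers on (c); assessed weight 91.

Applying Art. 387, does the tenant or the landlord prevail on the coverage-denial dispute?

landlord

— Issue I —
Stage I.1 — burden on tenant; standard: the balance of probabilities (weight exceeds 50).
    (a): 50 ≤ 50 [not met]
  The tenant does not carry Stage I.1.
The analysis ends at Stage I.1; the landlord prevails on this issue.
— Issue II —
Stage II.1 (tenant, a preponderance, weight is at least 53): (c) net 91−22=69 ≥ 53 — meets; (d) net 79−11=68 ≥ 53 — meets.
  All elements met. The burden passes to the landlord.
Stage II.2 (landlord, a preponderance, weight is at least 53): (e) net 79−11=68 ≥ 53 — meets; (f) net 68−3=65 ≥ 53 — meets.
  The landlord carries the last stage.
With every stage satisfied, the landlord prevails on this issue.
— Issue III —
Stage III.1 — burden on tenant; standard: a heightened civil standard (weight exceeds 78).
    (g): 90 − 8 = 82 > 78 [met]
    (h): 95 − 4 = 91 > 78 [met]
  All elements met. The tenant retains the burden for Stage III.2.
Stage III.2 — burden on tenant; standard: the balance of probabilities (weight is at least 53).
    (i): 82 − 16 = 66 ≥ 53 [met]
  All elements met at the final stage.
All stages carried — the tenant prevails on this issue.
Per-issue: Issue I → landlord; Issue II → landlord; Issue III → tenant. The tenant must prevail on every issue; overall, the landlord prevails.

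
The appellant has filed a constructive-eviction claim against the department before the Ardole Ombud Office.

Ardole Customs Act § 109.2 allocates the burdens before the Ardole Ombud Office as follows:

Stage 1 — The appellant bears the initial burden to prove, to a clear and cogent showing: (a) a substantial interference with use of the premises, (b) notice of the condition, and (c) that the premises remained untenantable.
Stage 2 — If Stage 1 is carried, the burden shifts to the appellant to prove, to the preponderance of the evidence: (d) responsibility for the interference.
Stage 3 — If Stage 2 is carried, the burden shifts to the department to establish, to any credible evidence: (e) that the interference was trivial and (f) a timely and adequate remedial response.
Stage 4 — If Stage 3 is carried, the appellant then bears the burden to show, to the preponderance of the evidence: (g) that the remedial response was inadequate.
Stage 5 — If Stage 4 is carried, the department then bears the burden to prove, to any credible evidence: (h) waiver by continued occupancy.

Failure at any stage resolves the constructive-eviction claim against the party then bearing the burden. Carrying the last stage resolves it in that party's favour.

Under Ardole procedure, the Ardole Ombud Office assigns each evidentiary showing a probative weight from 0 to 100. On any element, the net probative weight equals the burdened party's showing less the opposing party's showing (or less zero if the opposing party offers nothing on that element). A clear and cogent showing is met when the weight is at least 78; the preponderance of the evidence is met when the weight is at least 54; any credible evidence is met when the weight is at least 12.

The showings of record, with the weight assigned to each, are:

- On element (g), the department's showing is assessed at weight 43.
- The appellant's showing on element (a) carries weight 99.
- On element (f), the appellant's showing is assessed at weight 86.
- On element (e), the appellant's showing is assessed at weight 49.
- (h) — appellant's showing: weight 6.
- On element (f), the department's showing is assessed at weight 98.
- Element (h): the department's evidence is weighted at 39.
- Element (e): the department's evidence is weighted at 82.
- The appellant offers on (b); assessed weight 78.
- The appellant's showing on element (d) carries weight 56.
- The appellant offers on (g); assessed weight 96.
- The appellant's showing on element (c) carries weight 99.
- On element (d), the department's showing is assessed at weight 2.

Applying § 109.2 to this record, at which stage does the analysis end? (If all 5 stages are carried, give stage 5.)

stage 4

Stage 1 (appellant, a clear and cogent showing, weight is at least 78): (a) 99 ≥ 78 — meets; (b) 78 ≥ 78 — meets; (c) 99 ≥ 78 — meets.
  Stage 1 is satisfied; the appellant continues to bear the burden.
Stage 2 (appellant, the preponderance of the evidence, weight is at least 54): (d) net 56−2=54 ≥ 54 — meets.
  The appellant carries Stage 2; the department now bears the burden.
Stage 3 (department, any credible evidence, weight is at least 12): (e) net 82−49=33 ≥ 12 — meets; (f) net 98−86=12 ≥ 12 — meets.
  Stage 3 is satisfied; the onus moves to the appellant.
Stage 4 (appellant, the preponderance of the evidence, weight is at least 54): (g) net 96−43=53 < 54 — fails.
  Stage 4 not carried; the appellant fails its burden.
The analysis ends at Stage 4; the department prevails.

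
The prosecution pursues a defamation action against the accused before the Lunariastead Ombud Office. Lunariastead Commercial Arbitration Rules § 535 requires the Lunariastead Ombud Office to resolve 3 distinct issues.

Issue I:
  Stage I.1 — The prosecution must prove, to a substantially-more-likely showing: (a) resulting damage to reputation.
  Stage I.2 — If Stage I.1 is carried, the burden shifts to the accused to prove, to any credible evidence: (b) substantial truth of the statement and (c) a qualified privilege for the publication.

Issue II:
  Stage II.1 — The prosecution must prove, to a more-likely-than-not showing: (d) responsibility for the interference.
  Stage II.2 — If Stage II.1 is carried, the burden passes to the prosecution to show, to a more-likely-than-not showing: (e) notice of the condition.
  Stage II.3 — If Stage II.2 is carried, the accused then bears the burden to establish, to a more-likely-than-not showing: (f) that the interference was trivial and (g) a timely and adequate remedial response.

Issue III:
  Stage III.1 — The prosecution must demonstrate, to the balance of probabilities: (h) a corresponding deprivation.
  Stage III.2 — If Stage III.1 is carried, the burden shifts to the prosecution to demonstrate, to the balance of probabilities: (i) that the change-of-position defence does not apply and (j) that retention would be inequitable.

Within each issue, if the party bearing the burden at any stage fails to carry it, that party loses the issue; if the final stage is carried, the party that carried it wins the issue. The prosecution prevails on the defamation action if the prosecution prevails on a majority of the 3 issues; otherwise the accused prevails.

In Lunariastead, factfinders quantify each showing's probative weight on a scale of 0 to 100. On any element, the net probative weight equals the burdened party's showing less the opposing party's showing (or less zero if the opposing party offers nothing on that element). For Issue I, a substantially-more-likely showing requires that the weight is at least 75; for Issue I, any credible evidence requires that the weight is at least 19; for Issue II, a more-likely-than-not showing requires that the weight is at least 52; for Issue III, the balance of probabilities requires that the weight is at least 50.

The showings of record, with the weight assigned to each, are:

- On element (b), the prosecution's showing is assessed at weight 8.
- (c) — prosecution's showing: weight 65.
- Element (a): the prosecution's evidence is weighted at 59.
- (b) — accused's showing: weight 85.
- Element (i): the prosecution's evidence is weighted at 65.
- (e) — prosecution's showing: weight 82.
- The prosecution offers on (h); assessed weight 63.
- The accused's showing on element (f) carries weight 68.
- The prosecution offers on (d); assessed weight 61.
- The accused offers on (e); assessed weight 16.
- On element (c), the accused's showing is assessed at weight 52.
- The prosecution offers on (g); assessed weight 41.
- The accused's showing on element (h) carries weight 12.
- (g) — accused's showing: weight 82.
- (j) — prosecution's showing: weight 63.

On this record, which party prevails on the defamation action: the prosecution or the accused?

— Issue I —
At Stage I.1 the prosecution must meet a substantially-more-likely showing (weight is at least 75): on (a) the weight is 59, < 75, so (a) does not meet the standard.
  Stage I.1 not carried; the prosecution fails its burden.
The analysis ends at Stage I.1; the accused prevails on this issue.
— Issue II —
Stage II.1 (prosecution, a more-likely-than-not showing, weight is at least 52): (d) 61 ≥ 52 — meets.
  All elements met. The prosecution retains the burden for Stage II.2.
Stage II.2 (prosecution, a more-likely-than-not showing, weight is at least 52): (e) net 82−16=66 ≥ 52 — meets.
  The prosecution carries Stage II.2; the accused now bears the burden.
Stage II.3 (accused, a more-likely-than-not showing, weight is at least 52): (f) 68 ≥ 52 — meets; (g) net 82−41=41 < 52 — fails.
  Stage II.3 not carried; the accused fails its burden.
So the prosecution prevails on this issue.
— Issue III —
At Stage III.1 the prosecution must meet the balance of probabilities (weight is at least 50): on (h) the weight is 63 less the opposing 12 gives net 51, ≥ 50, so (h) meets the standard.
  All elements met. The prosecution retains the burden for Stage III.2.
At Stage III.2 the prosecution must meet the balance of probabilities (weight is at least 50): on (i) the weight is 65, which does reach 50, so (i) meets the standard; on (j) the weight is 63, ≥ 50, so (j) meets the standard.
  The prosecution carries the last stage.
All stages carried — the prosecution prevails on this issue.
Per-issue: Issue I → accused; Issue II → prosecution; Issue III → prosecution. The prosecution must prevail on a majority of issues; overall, the prosecution prevails.

prosecution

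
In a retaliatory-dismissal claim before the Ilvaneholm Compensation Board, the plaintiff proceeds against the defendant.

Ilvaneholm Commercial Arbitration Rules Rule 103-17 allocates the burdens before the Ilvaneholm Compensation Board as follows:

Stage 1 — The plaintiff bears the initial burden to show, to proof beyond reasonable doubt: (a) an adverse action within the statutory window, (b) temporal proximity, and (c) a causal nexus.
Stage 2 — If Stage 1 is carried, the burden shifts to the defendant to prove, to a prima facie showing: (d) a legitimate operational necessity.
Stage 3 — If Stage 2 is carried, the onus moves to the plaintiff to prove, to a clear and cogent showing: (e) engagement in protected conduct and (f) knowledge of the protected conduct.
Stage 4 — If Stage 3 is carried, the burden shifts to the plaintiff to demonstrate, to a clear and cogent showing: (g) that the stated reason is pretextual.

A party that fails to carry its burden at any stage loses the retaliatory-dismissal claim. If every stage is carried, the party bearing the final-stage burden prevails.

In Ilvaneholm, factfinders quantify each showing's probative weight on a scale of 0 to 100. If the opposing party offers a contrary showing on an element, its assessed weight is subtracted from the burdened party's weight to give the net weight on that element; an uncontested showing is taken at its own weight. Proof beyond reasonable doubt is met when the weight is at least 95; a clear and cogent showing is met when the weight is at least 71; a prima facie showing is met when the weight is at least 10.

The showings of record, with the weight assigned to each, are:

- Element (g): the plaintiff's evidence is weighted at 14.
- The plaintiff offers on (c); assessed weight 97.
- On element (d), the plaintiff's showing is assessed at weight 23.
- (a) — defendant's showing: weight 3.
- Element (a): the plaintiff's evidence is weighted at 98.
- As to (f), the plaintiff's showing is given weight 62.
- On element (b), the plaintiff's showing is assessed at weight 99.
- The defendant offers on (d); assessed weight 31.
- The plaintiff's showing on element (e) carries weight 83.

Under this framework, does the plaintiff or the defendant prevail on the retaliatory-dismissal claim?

Stage 1 (plaintiff, proof beyond reasonable doubt, weight is at least 95): (a) net 98−3=95 ≥ 95 — meets; (b) 99 ≥ 95 — meets; (c) 97 ≥ 95 — meets.
  All elements met. The burden passes to the defendant.
Stage 2 (defendant, a prima facie showing, weight is at least 10): (d) net 31−23=8 < 10 — fails.
  Not every element is met, so the defendant fails to carry Stage 2.
So the plaintiff prevails.

plaintiff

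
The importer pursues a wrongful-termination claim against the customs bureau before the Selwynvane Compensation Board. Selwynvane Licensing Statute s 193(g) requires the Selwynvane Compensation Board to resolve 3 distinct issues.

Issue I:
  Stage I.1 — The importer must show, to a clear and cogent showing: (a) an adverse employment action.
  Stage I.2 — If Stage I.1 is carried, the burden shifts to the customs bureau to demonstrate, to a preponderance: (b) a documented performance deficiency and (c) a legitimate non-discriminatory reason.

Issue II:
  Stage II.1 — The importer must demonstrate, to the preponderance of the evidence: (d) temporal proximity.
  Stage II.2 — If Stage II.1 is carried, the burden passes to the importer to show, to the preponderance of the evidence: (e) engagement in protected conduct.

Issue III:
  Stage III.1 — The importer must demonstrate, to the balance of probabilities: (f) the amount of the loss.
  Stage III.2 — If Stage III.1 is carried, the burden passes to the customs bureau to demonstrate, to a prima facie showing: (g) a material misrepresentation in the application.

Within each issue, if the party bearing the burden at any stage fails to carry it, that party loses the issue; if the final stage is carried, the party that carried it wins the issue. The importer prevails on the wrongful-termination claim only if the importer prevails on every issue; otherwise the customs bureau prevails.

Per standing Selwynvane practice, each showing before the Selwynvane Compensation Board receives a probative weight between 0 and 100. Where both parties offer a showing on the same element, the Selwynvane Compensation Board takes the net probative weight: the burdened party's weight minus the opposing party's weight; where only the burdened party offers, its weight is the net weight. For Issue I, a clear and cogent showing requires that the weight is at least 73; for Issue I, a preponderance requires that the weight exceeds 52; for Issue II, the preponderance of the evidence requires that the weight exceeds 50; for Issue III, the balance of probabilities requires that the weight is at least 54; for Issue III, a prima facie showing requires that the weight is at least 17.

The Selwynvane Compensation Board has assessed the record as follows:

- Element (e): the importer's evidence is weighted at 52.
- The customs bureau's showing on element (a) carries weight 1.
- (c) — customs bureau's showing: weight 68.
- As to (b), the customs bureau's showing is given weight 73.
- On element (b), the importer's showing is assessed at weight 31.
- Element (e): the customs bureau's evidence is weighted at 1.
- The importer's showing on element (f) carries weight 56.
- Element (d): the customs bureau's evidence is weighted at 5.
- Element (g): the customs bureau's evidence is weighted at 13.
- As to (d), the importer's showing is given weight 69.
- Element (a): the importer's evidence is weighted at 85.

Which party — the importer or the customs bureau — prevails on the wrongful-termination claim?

— Issue I —
Stage I.1 (importer, a clear and cogent showing, weight is at least 73): (a) net 85−1=84 ≥ 73 — meets.
  All elements met. The burden passes to the customs bureau.
Stage I.2 (customs bureau, a preponderance, weight exceeds 52): (b) net 73−31=42 ≤ 52 — fails; (c) 68 > 52 — meets.
  The customs bureau does not carry Stage I.2.
The importer prevails on this issue.
— Issue II —
At Stage II.1 the importer must meet the preponderance of the evidence (weight exceeds 50): on (d) the weight is 69 less the opposing 5 gives net 64, which does exceed 50, so (d) meets the standard.
  Stage II.1 carried; the burden remains with the importer.
At Stage II.2 the importer must meet the preponderance of the evidence (weight exceeds 50): on (e) the weight is 52 less the opposing 1 gives net 51, which does exceed 50, so (e) meets the standard.
  All elements met at the final stage.
All stages carried — the importer prevails on this issue.
— Issue III —
At Stage III.1 the importer must meet the balance of probabilities (weight is at least 54): on (f) the weight is 56, ≥ 54, so (f) meets the standard.
  Stage III.1 is satisfied; the onus moves to the customs bureau.
At Stage III.2 the customs bureau must meet a prima facie showing (weight is at least 17): on (g) the weight is 13, < 17, so (g) does not meet the standard.
  Not every element is met, so the customs bureau fails to carry Stage III.2.
So the importer prevails on this issue.
Per-issue: Issue I → importer; Issue II → importer; Issue III → importer. The importer must prevail on every issue; overall, the importer prevails.

importer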